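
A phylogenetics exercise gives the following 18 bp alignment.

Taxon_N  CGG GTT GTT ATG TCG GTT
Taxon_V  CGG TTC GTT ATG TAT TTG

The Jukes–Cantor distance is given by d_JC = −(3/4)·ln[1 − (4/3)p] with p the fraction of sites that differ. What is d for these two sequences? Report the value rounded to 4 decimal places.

Mismatches occur at site 4 (G↔T), site 6 (T↔C), site 14 (C↔A), site 15 (G↔T), site 16 (G↔T), site 18 (T↔G).
p = 6/18 = 0.333333.
d = −0.75 · ln(1 − (4/3)·0.333333) = −0.75 · ln(0.555556) = −0.75 · (-0.587786) = 0.4408.

0.4408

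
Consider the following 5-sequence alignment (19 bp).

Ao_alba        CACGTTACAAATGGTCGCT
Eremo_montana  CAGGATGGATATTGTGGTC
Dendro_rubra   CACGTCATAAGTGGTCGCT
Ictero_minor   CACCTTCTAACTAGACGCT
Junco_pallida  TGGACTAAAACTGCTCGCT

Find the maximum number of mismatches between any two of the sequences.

Pairwise Hamming distances:
  Ao_alba vs Eremo_montana: 9
  Ao_alba vs Dendro_rubra: 3
  Ao_alba vs Ictero_minor: 6
  Ao_alba vs Junco_pallida: 8
  Eremo_montana vs Dendro_rubra: 11
  Eremo_montana vs Ictero_minor: 12
  Eremo_montana vs Junco_pallida: 13
  Dendro_rubra vs Ictero_minor: 6
  Dendro_rubra vs Junco_pallida: 9
  Ictero_minor vs Junco_pallida: 10
The largest is 13, between Eremo_montana and Junco_pallida.

13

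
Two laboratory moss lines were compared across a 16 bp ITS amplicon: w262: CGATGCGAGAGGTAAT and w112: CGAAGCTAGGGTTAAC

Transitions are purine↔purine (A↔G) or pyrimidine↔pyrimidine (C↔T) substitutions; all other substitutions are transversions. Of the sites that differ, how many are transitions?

2

Differing sites — 4:T/A (Tv); 7:G/T (Tv); 10:A/G (Ti); 12:G/T (Tv); 16:T/C (Ti).
Of the 5 differences, 2 transitions and 3 transversions, so the answer is 2.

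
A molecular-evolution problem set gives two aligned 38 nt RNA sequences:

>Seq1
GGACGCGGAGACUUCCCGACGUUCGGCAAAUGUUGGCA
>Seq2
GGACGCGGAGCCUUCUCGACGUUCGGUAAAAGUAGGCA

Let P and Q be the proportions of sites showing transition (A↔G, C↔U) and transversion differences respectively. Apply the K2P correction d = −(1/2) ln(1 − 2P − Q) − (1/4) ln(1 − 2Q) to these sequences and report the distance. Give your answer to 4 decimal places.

Mismatches occur at site 11 (A/C, transversion), site 16 (C/U, transition), site 27 (C/U, transition), site 31 (U/A, transversion), site 34 (U/A, transversion).
Of the 5 differences, 2 transitions and 3 transversions over 38 sites: P = 2/38 = 0.052632, Q = 3/38 = 0.078947.
d = −0.5·ln(0.815789) − 0.25·ln(0.842106) = −0.5·(-0.203600) − 0.25·(-0.171849) = 0.1448.

0.1448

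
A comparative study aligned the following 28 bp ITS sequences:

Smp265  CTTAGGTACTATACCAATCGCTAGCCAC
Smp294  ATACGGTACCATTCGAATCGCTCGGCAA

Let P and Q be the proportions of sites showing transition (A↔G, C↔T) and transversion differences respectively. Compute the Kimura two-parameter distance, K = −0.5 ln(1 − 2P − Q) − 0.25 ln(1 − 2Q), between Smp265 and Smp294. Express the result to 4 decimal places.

The sequences differ at positions 1 (C/A, transversion), 3 (T/A, transversion), 4 (A/C, transversion), 10 (T/C, transition), 13 (A/T, transversion), 15 (C/G, transversion), 23 (A/C, transversion), 25 (C/G, transversion), 28 (C/A, transversion).
Of the 9 differences, 1 transition and 8 transversions over 28 sites: P = 1/28 = 0.035714, Q = 8/28 = 0.285714.
d = −0.5·ln(0.642858) − 0.25·ln(0.428572) = −0.5·(-0.441831) − 0.25·(-0.847297) = 0.4327.

0.4327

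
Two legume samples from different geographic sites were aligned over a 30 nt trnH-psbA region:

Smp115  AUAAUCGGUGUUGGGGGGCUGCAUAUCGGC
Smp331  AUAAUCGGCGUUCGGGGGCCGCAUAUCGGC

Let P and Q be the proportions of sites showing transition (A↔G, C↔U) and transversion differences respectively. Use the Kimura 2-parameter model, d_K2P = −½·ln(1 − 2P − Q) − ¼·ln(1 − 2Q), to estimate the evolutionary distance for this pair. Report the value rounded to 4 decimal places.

0.1084

Mismatches occur at site 9 (U↔C, transition), site 13 (G↔C, transversion), site 20 (U↔C, transition).
Of the 3 differences, 2 transitions and 1 transversion over 30 sites: P = 2/30 = 0.066667, Q = 1/30 = 0.033333.
d = −0.5·ln(0.833333) − 0.25·ln(0.933334) = −0.5·(-0.182322) − 0.25·(-0.068992) = 0.1084.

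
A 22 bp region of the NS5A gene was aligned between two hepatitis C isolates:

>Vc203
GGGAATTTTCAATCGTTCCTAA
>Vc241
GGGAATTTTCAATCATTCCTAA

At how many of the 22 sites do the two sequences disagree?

1

The sequences differ at position 15 (G/A).
That gives 1 mismatch out of 22 aligned sites, so the Hamming distance is 1.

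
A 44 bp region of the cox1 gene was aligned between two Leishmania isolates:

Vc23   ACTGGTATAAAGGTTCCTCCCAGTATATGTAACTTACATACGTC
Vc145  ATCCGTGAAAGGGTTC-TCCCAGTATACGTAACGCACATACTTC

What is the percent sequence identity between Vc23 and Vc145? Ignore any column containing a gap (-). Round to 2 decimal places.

76.74%

Excluding the 1 gap column leaves 43 comparable sites.
The sequences differ at positions 2 (C/T), 3 (T/C), 4 (G/C), 7 (A/G), 8 (T/A), 11 (A/G), 28 (T/C), 34 (T/G), 35 (T/C), 42 (G/T).
33 of the 43 comparable sites match, so the percent identity is 33/43 × 100 = 76.74%.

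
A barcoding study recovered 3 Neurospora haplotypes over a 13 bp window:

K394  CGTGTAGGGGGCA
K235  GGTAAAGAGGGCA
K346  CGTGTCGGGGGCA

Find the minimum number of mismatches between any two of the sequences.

1

Pairwise Hamming distances:
  K394 vs K235: 4
  K394 vs K346: 1
  K235 vs K346: 5
The smallest is 1, between K394 and K346.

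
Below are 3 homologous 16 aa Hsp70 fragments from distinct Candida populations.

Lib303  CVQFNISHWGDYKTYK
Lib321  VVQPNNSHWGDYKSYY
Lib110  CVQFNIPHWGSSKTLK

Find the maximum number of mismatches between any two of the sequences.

Pairwise Hamming distances:
  Lib303 vs Lib321: 5
  Lib303 vs Lib110: 4
  Lib321 vs Lib110: 9
The largest is 9, between Lib321 and Lib110.

9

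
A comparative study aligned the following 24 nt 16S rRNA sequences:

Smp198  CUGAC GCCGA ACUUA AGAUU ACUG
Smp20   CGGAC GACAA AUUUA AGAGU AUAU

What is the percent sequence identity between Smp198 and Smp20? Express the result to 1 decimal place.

66.7%

Mismatches occur at site 2 (U→G), site 7 (C→A), site 9 (G→A), site 12 (C→U), site 19 (U→G), site 22 (C→U), site 23 (U→A), site 24 (G→U).
16 of the 24 sites match, so the percent identity is 16/24 × 100 = 66.7%.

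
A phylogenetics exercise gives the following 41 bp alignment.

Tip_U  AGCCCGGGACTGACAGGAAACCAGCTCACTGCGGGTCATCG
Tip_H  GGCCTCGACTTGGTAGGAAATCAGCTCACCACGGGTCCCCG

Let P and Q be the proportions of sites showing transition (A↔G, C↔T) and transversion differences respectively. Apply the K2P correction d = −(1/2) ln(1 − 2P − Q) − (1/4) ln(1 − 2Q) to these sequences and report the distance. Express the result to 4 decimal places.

0.4512

Mismatches occur at site 1 (A→G, transition), site 5 (C→T, transition), site 6 (G→C, transversion), site 8 (G→A, transition), site 9 (A→C, transversion), site 10 (C→T, transition), site 13 (A→G, transition), site 14 (C→T, transition), site 21 (C→T, transition), site 30 (T→C, transition), site 31 (G→A, transition), site 38 (A→C, transversion), site 39 (T→C, transition).
Of the 13 differences, 10 transitions and 3 transversions over 41 sites: P = 10/41 = 0.243902, Q = 3/41 = 0.073171.
d = −0.5·ln(0.439025) − 0.25·ln(0.853658) = −0.5·(-0.823199) − 0.25·(-0.158225) = 0.4512.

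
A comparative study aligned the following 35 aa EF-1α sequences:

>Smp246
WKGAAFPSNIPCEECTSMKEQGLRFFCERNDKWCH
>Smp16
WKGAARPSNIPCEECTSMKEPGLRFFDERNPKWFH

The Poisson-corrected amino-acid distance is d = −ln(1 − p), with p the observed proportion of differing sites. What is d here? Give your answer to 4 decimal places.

0.1542

Mismatches occur at site 6 (F↔R), site 21 (Q↔P), site 27 (C↔D), site 31 (D↔P), site 34 (C↔F).
p = 5/35 = 0.142857.
d = −ln(1 − 0.142857) = −ln(0.857143) = 0.1542.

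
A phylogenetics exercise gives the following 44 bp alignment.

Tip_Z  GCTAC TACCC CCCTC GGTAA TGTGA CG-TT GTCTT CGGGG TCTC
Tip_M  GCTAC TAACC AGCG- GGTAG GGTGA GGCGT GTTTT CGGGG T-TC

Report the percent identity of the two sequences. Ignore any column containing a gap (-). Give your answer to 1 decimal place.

78.0%

Excluding the 3 gap columns leaves 41 comparable sites.
Differing sites — 8:C/A; 11:C/A; 12:C/G; 14:T/G; 20:A/G; 21:T/G; 26:C/G; 29:T/G; 33:C/T.
32 of the 41 comparable sites match, so the percent identity is 32/41 × 100 = 78.0%.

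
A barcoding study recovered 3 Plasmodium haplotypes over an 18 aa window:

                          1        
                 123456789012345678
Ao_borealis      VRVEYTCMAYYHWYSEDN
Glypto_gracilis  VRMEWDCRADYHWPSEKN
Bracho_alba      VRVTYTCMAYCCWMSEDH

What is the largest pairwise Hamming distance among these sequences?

11

Pairwise Hamming distances:
  Ao_borealis vs Glypto_gracilis: 7
  Ao_borealis vs Bracho_alba: 5
  Glypto_gracilis vs Bracho_alba: 11
The largest is 11, between Glypto_gracilis and Bracho_alba.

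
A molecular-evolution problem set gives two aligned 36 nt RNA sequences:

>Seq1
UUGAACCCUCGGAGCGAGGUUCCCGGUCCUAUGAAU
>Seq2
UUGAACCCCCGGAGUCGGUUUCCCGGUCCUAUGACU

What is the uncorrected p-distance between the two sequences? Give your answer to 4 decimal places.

Differing sites — 9:U/C; 15:C/U; 16:G/C; 17:A/G; 19:G/U; 35:A/C.
There are 6 differences over 36 sites, so p = 6/36 = 0.1667.

0.1667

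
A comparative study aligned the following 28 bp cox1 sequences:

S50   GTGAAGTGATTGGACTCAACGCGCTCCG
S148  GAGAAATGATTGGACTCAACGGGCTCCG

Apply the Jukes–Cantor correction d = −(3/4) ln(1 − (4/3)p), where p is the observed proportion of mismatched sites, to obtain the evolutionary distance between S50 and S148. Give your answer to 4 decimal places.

The sequences differ at positions 2 (T/A), 6 (G/A), 22 (C/G).
p = 3/28 = 0.107143.
d = −0.75 · ln(1 − (4/3)·0.107143) = −0.75 · ln(0.857143) = −0.75 · (-0.154151) = 0.1156.

0.1156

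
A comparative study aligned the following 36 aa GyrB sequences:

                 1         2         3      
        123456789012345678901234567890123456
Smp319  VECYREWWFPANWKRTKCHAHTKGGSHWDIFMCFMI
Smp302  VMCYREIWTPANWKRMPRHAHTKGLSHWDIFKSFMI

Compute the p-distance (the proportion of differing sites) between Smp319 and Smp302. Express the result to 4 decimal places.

0.2500

The sequences differ at positions 2 (E/M), 7 (W/I), 9 (F/T), 16 (T/M), 17 (K/P), 18 (C/R), 25 (G/L), 32 (M/K), 33 (C/S).
There are 9 differences over 36 sites, so p = 9/36 = 0.2500.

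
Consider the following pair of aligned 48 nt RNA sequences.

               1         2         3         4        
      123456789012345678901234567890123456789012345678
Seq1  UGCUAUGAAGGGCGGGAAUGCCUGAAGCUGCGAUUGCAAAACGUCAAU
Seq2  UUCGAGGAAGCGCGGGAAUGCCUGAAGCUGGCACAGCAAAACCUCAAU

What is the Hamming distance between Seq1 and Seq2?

Differing sites — 2:G/U; 4:U/G; 6:U/G; 11:G/C; 31:C/G; 32:G/C; 34:U/C; 35:U/A; 43:G/C.
That gives 9 mismatches out of 48 aligned sites, so the Hamming distance is 9.

9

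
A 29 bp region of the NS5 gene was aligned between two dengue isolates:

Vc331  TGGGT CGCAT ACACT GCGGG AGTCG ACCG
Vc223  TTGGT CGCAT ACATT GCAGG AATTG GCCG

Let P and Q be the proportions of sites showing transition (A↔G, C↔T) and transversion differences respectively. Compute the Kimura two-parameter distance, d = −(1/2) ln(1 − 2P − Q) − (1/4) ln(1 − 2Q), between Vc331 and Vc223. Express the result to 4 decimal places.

Differing sites — 2:G/T (Tv); 14:C/T (Ti); 18:G/A (Ti); 22:G/A (Ti); 24:C/T (Ti); 26:A/G (Ti).
Of the 6 differences, 5 transitions and 1 transversion over 29 sites: P = 5/29 = 0.172414, Q = 1/29 = 0.034483.
d = −0.5·ln(0.620689) − 0.25·ln(0.931034) = −0.5·(-0.476925) − 0.25·(-0.071459) = 0.2563.

0.2563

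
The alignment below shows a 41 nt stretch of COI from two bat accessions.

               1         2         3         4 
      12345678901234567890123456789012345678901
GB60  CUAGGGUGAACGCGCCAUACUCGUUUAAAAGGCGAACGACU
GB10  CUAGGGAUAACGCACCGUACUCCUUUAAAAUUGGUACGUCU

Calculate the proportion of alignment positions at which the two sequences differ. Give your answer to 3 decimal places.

0.244

The sequences differ at positions 7 (U/A), 8 (G/U), 14 (G/A), 17 (A/G), 23 (G/C), 31 (G/U), 32 (G/U), 33 (C/G), 35 (A/U), 39 (A/U).
There are 10 differences over 41 sites, so p = 10/41 = 0.244.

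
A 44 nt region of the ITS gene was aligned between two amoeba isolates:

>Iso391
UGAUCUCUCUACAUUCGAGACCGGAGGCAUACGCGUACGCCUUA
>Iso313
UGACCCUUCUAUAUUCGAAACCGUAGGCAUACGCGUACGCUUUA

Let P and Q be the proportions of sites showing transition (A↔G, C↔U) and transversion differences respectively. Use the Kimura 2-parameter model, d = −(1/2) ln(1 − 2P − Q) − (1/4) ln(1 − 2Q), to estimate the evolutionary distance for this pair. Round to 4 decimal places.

0.1867

Differing sites — 4:U/C (Ti); 6:U/C (Ti); 7:C/U (Ti); 12:C/U (Ti); 19:G/A (Ti); 24:G/U (Tv); 41:C/U (Ti).
Of the 7 differences, 6 transitions and 1 transversion over 44 sites: P = 6/44 = 0.136364, Q = 1/44 = 0.022727.
d = −0.5·ln(0.704545) − 0.25·ln(0.954546) = −0.5·(-0.350203) − 0.25·(-0.046519) = 0.1867.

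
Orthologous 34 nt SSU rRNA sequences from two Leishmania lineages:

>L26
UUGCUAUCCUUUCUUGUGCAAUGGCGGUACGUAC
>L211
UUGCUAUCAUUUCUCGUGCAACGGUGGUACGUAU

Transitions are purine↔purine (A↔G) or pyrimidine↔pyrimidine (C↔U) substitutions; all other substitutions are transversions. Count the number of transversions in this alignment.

The sequences differ at positions 9 (C/A, transversion), 15 (U/C, transition), 22 (U/C, transition), 25 (C/U, transition), 34 (C/U, transition).
Of the 5 differences, 4 transitions and 1 transversion, so the answer is 1.

1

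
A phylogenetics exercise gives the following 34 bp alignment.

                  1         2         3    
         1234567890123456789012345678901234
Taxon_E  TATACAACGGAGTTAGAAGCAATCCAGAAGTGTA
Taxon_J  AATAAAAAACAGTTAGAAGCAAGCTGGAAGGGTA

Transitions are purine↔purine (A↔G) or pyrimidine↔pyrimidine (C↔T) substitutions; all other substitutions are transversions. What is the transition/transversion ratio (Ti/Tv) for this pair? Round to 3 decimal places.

Differing sites — 1:T/A (Tv); 5:C/A (Tv); 8:C/A (Tv); 9:G/A (Ti); 10:G/C (Tv); 23:T/G (Tv); 25:C/T (Ti); 26:A/G (Ti); 31:T/G (Tv).
Of the 9 differences, 3 transitions and 6 transversions, so Ti/Tv = 3/6 = 0.500.

0.500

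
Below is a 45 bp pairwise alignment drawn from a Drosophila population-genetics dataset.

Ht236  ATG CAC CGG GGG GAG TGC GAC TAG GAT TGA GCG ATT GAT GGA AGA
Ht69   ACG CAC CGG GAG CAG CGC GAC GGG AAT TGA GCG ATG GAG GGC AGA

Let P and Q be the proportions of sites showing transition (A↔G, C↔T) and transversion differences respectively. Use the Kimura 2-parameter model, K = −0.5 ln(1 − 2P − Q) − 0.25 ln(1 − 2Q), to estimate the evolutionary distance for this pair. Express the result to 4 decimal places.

Differing sites — 2:T/C (Ti); 11:G/A (Ti); 13:G/C (Tv); 16:T/C (Ti); 22:T/G (Tv); 23:A/G (Ti); 25:G/A (Ti); 36:T/G (Tv); 39:T/G (Tv); 42:A/C (Tv).
Of the 10 differences, 5 transitions and 5 transversions over 45 sites: P = 5/45 = 0.111111, Q = 5/45 = 0.111111.
d = −0.5·ln(0.666667) − 0.25·ln(0.777778) = −0.5·(-0.405465) − 0.25·(-0.251314) = 0.2656.

0.2656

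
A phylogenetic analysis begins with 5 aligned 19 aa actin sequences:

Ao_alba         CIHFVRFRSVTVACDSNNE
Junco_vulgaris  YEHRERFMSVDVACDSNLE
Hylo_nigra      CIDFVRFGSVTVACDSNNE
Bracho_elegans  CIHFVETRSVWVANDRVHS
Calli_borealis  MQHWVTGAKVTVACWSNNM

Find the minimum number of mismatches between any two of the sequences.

Pairwise Hamming distances:
  Ao_alba vs Junco_vulgaris: 7
  Ao_alba vs Hylo_nigra: 2
  Ao_alba vs Bracho_elegans: 8
  Ao_alba vs Calli_borealis: 9
  Junco_vulgaris vs Hylo_nigra: 8
  Junco_vulgaris vs Bracho_elegans: 13
  Junco_vulgaris vs Calli_borealis: 12
  Hylo_nigra vs Bracho_elegans: 10
  Hylo_nigra vs Calli_borealis: 10
  Bracho_elegans vs Calli_borealis: 14
The smallest is 2, between Ao_alba and Hylo_nigra.

2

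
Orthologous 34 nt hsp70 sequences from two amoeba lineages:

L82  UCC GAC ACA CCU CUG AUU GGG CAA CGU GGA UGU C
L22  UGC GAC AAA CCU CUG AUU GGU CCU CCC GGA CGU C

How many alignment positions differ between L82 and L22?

8

Differing sites — 2:C/G; 8:C/A; 21:G/U; 23:A/C; 24:A/U; 26:G/C; 27:U/C; 31:U/C.
That gives 8 mismatches out of 34 aligned sites, so the Hamming distance is 8.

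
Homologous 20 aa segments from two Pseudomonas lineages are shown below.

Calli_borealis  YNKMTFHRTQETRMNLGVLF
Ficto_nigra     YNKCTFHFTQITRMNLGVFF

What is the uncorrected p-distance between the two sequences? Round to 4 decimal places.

0.2000

Differing sites — 4:M/C; 8:R/F; 11:E/I; 19:L/F.
There are 4 differences over 20 sites, so p = 4/20 = 0.2000.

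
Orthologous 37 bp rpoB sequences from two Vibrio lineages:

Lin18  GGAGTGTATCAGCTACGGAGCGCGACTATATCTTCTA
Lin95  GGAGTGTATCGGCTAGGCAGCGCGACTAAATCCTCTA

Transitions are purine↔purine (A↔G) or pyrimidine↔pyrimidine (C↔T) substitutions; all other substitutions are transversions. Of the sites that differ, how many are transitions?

2

The sequences differ at positions 11 (A/G, transition), 16 (C/G, transversion), 18 (G/C, transversion), 29 (T/A, transversion), 33 (T/C, transition).
Of the 5 differences, 2 transitions and 3 transversions, so the answer is 2.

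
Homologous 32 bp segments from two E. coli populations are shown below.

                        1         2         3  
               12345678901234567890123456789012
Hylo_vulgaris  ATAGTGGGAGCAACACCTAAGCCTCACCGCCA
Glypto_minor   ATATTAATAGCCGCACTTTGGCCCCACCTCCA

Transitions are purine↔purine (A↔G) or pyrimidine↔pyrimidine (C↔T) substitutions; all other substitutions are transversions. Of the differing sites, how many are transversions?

Mismatches occur at site 4 (G↔T, transversion), site 6 (G↔A, transition), site 7 (G↔A, transition), site 8 (G↔T, transversion), site 12 (A↔C, transversion), site 13 (A↔G, transition), site 17 (C↔T, transition), site 19 (A↔T, transversion), site 20 (A↔G, transition), site 24 (T↔C, transition), site 29 (G↔T, transversion).
Of the 11 differences, 6 transitions and 5 transversions, so the answer is 5.

5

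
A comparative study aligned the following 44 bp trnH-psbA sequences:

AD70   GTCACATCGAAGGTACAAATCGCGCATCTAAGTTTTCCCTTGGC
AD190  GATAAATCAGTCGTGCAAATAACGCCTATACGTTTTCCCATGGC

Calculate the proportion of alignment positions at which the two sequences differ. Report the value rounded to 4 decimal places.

0.3182

Differing sites — 2:T/A; 3:C/T; 5:C/A; 9:G/A; 10:A/G; 11:A/T; 12:G/C; 15:A/G; 21:C/A; 22:G/A; 26:A/C; 28:C/A; 31:A/C; 40:T/A.
There are 14 differences over 44 sites, so p = 14/44 = 0.3182.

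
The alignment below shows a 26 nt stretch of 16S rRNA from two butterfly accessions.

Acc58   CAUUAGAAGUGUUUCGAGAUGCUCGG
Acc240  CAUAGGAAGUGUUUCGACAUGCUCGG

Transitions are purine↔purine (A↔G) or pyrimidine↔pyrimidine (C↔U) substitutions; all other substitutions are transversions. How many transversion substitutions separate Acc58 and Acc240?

2

Differing sites — 4:U/A (Tv); 5:A/G (Ti); 18:G/C (Tv).
Of the 3 differences, 1 transition and 2 transversions, so the answer is 2.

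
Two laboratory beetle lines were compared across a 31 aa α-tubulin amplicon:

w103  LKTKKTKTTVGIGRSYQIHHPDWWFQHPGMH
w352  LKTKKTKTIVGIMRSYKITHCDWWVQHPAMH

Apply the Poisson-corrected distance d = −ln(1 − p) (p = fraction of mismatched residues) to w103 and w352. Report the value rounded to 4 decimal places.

Mismatches occur at site 9 (T↔I), site 13 (G↔M), site 17 (Q↔K), site 19 (H↔T), site 21 (P↔C), site 25 (F↔V), site 29 (G↔A).
p = 7/31 = 0.225806.
d = −ln(1 − 0.225806) = −ln(0.774194) = 0.2559.

0.2559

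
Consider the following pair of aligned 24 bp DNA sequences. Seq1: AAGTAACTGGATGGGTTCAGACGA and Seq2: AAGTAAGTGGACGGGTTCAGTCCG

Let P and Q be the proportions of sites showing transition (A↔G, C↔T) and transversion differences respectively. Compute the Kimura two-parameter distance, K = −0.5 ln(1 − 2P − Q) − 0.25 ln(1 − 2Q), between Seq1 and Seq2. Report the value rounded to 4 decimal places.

0.2443

Mismatches occur at site 7 (C/G, transversion), site 12 (T/C, transition), site 21 (A/T, transversion), site 23 (G/C, transversion), site 24 (A/G, transition).
Of the 5 differences, 2 transitions and 3 transversions over 24 sites: P = 2/24 = 0.083333, Q = 3/24 = 0.125000.
d = −0.5·ln(0.708334) − 0.25·ln(0.750000) = −0.5·(-0.344840) − 0.25·(-0.287682) = 0.2443.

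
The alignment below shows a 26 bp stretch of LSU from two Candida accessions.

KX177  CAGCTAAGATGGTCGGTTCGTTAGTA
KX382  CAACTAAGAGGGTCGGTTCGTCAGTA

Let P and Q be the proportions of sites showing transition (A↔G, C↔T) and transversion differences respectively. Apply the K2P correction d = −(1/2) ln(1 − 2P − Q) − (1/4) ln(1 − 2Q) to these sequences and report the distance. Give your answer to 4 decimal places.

Differing sites — 3:G/A (Ti); 10:T/G (Tv); 22:T/C (Ti).
Of the 3 differences, 2 transitions and 1 transversion over 26 sites: P = 2/26 = 0.076923, Q = 1/26 = 0.038462.
d = −0.5·ln(0.807692) − 0.25·ln(0.923076) = −0.5·(-0.213574) − 0.25·(-0.080044) = 0.1268.

0.1268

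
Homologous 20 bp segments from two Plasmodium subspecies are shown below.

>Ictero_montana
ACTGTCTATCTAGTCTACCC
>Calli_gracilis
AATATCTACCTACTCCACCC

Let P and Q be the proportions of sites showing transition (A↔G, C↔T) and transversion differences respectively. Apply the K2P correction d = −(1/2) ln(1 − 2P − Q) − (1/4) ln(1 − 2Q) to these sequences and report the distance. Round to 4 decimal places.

0.3112

The sequences differ at positions 2 (C/A, transversion), 4 (G/A, transition), 9 (T/C, transition), 13 (G/C, transversion), 16 (T/C, transition).
Of the 5 differences, 3 transitions and 2 transversions over 20 sites: P = 3/20 = 0.150000, Q = 2/20 = 0.100000.
d = −0.5·ln(0.600000) − 0.25·ln(0.800000) = −0.5·(-0.510826) − 0.25·(-0.223144) = 0.3112.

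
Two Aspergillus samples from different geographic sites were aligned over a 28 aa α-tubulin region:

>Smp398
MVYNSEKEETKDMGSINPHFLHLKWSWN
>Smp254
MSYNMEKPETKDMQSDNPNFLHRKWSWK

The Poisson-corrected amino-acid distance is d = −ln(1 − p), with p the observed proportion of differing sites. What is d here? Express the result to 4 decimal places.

0.3365

Differing sites — 2:V/S; 5:S/M; 8:E/P; 14:G/Q; 16:I/D; 19:H/N; 23:L/R; 28:N/K.
p = 8/28 = 0.285714.
d = −ln(1 − 0.285714) = −ln(0.714286) = 0.3365.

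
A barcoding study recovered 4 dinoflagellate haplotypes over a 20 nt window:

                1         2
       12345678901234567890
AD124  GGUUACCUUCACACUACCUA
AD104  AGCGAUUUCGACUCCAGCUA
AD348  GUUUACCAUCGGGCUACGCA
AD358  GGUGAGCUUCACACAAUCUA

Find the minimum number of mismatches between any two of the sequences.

Pairwise Hamming distances:
  AD124 vs AD104: 10
  AD124 vs AD348: 7
  AD124 vs AD358: 4
  AD104 vs AD348: 16
  AD104 vs AD358: 9
  AD348 vs AD358: 11
The smallest is 4, between AD124 and AD358.

4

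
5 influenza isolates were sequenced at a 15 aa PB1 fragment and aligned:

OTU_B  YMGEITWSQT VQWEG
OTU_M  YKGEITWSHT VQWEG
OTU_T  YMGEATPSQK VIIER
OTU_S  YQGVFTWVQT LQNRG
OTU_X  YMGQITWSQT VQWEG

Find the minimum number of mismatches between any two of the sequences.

1

Pairwise Hamming distances:
  OTU_B vs OTU_M: 2
  OTU_B vs OTU_T: 6
  OTU_B vs OTU_S: 7
  OTU_B vs OTU_X: 1
  OTU_M vs OTU_T: 8
  OTU_M vs OTU_S: 8
  OTU_M vs OTU_X: 3
  OTU_T vs OTU_S: 11
  OTU_T vs OTU_X: 7
  OTU_S vs OTU_X: 7
The smallest is 1, between OTU_B and OTU_X.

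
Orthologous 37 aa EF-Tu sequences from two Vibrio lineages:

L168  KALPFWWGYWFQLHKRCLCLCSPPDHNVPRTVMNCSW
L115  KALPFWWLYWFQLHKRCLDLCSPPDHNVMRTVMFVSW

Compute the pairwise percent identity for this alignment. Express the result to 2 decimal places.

Differing sites — 8:G/L; 19:C/D; 29:P/M; 34:N/F; 35:C/V.
32 of the 37 sites match, so the percent identity is 32/37 × 100 = 86.49%.

86.49%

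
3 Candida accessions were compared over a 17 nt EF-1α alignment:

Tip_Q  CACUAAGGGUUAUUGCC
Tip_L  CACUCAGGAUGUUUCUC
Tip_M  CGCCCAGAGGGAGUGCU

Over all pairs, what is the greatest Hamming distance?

Pairwise Hamming distances:
  Tip_Q vs Tip_L: 6
  Tip_Q vs Tip_M: 8
  Tip_L vs Tip_M: 10
The largest is 10, between Tip_L and Tip_M.

10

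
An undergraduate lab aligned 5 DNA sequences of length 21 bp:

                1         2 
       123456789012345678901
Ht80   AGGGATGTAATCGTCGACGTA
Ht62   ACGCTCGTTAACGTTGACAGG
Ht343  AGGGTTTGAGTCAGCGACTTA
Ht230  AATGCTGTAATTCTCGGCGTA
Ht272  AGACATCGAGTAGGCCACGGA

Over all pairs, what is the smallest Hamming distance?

6

Pairwise Hamming distances:
  Ht80 vs Ht62: 10
  Ht80 vs Ht343: 7
  Ht80 vs Ht230: 6
  Ht80 vs Ht272: 9
  Ht62 vs Ht343: 14
  Ht62 vs Ht230: 14
  Ht62 vs Ht272: 15
  Ht343 vs Ht230: 11
  Ht343 vs Ht272: 9
  Ht230 vs Ht272: 13
The smallest is 6, between Ht80 and Ht230.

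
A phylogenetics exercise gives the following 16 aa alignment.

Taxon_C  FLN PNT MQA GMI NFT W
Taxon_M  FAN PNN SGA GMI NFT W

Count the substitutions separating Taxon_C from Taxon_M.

Differing sites — 2:L/A; 6:T/N; 7:M/S; 8:Q/G.
That gives 4 mismatches out of 16 aligned sites, so the Hamming distance is 4.

4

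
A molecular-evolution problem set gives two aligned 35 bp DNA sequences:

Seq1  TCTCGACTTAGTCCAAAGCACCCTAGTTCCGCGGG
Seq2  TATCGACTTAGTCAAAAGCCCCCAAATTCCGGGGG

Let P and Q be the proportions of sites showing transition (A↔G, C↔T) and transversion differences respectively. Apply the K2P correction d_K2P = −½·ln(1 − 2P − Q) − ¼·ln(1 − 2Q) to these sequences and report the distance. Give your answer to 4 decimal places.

0.1957

Differing sites — 2:C/A (Tv); 14:C/A (Tv); 20:A/C (Tv); 24:T/A (Tv); 26:G/A (Ti); 32:C/G (Tv).
Of the 6 differences, 1 transition and 5 transversions over 35 sites: P = 1/35 = 0.028571, Q = 5/35 = 0.142857.
d = −0.5·ln(0.800001) − 0.25·ln(0.714286) = −0.5·(-0.223142) − 0.25·(-0.336472) = 0.1957.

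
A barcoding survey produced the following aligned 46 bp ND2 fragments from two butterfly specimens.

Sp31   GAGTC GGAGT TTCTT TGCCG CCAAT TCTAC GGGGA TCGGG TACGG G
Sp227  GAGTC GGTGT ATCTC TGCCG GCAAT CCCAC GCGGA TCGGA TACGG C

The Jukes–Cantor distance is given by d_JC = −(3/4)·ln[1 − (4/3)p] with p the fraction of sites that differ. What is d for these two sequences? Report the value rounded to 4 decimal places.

Mismatches occur at site 8 (A↔T), site 11 (T↔A), site 15 (T↔C), site 21 (C↔G), site 26 (T↔C), site 28 (T↔C), site 32 (G↔C), site 40 (G↔A), site 46 (G↔C).
p = 9/46 = 0.195652.
d = −0.75 · ln(1 − (4/3)·0.195652) = −0.75 · ln(0.739131) = −0.75 · (-0.302280) = 0.2267.

0.2267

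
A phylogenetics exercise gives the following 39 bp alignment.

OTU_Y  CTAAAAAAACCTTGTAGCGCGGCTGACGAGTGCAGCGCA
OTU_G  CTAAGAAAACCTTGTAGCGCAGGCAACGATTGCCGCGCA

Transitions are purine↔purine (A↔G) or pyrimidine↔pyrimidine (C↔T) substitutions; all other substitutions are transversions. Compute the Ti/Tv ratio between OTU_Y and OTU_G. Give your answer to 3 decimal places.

1.333

The sequences differ at positions 5 (A/G, transition), 21 (G/A, transition), 23 (C/G, transversion), 24 (T/C, transition), 25 (G/A, transition), 30 (G/T, transversion), 34 (A/C, transversion).
Of the 7 differences, 4 transitions and 3 transversions, so Ti/Tv = 4/3 = 1.333.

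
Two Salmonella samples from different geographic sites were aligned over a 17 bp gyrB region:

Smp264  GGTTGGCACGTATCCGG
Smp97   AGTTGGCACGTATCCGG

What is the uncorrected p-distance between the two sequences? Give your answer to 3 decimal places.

0.059

A single mismatch occurs at site 1 (G↔A).
There are 1 differences over 17 sites, so p = 1/17 = 0.059.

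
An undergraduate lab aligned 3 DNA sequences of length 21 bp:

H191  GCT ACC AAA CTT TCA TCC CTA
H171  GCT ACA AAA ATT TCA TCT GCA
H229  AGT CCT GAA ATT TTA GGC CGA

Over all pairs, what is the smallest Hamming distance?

5

Pairwise Hamming distances:
  H191 vs H171: 5
  H191 vs H229: 10
  H171 vs H229: 11
The smallest is 5, between H191 and H171.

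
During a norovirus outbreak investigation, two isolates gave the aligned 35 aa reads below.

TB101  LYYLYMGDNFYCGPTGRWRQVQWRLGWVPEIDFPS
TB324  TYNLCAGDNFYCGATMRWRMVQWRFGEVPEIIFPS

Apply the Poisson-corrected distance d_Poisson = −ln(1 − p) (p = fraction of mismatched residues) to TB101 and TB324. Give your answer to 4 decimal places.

The sequences differ at positions 1 (L/T), 3 (Y/N), 5 (Y/C), 6 (M/A), 14 (P/A), 16 (G/M), 20 (Q/M), 25 (L/F), 27 (W/E), 32 (D/I).
p = 10/35 = 0.285714.
d = −ln(1 − 0.285714) = −ln(0.714286) = 0.3365.

0.3365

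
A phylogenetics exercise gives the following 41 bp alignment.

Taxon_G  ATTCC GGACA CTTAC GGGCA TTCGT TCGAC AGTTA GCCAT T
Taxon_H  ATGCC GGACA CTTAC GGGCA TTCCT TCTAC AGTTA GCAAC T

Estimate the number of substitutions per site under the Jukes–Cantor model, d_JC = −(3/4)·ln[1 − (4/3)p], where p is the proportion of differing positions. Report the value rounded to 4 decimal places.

0.1331

The sequences differ at positions 3 (T/G), 24 (G/C), 28 (G/T), 38 (C/A), 40 (T/C).
p = 5/41 = 0.121951.
d = −0.75 · ln(1 − (4/3)·0.121951) = −0.75 · ln(0.837399) = −0.75 · (-0.177455) = 0.1331.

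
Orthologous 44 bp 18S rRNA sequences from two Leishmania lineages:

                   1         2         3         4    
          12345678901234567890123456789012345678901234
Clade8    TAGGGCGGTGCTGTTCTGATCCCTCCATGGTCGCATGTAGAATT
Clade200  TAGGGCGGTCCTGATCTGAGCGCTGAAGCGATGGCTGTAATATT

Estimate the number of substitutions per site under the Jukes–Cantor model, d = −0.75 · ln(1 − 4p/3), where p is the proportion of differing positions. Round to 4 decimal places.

0.4141

The sequences differ at positions 10 (G/C), 14 (T/A), 20 (T/G), 22 (C/G), 25 (C/G), 26 (C/A), 28 (T/G), 29 (G/C), 31 (T/A), 32 (C/T), 34 (C/G), 35 (A/C), 40 (G/A), 41 (A/T).
p = 14/44 = 0.318182.
d = −0.75 · ln(1 − (4/3)·0.318182) = −0.75 · ln(0.575757) = −0.75 · (-0.552070) = 0.4141.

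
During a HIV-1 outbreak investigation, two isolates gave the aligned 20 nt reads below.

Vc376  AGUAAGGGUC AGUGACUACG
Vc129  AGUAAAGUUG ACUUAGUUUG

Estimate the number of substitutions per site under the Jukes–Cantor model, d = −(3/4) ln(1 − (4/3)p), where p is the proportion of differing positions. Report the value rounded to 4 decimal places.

0.5716

Differing sites — 6:G/A; 8:G/U; 10:C/G; 12:G/C; 14:G/U; 16:C/G; 18:A/U; 19:C/U.
p = 8/20 = 0.400000.
d = −0.75 · ln(1 − (4/3)·0.400000) = −0.75 · ln(0.466667) = −0.75 · (-0.762139) = 0.5716.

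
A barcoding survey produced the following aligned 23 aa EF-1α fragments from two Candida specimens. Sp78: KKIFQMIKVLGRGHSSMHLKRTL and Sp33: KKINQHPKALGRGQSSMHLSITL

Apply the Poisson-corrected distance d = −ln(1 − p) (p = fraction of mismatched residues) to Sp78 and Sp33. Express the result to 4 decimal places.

0.3629

Differing sites — 4:F/N; 6:M/H; 7:I/P; 9:V/A; 14:H/Q; 20:K/S; 21:R/I.
p = 7/23 = 0.304348.
d = −ln(1 − 0.304348) = −ln(0.695652) = 0.3629.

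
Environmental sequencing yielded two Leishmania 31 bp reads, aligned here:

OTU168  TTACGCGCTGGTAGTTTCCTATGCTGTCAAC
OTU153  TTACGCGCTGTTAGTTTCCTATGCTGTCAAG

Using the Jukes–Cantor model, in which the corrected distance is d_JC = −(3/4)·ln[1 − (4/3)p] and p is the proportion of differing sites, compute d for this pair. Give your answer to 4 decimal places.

0.0675

Differing sites — 11:G/T; 31:C/G.
p = 2/31 = 0.064516.
d = −0.75 · ln(1 − (4/3)·0.064516) = −0.75 · ln(0.913979) = −0.75 · (-0.089948) = 0.0675.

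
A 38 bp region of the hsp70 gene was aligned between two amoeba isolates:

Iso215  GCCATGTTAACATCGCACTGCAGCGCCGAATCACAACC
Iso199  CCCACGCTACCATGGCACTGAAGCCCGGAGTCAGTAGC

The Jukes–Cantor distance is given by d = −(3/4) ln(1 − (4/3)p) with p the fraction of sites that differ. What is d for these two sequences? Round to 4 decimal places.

0.4099

The sequences differ at positions 1 (G/C), 5 (T/C), 7 (T/C), 10 (A/C), 14 (C/G), 21 (C/A), 25 (G/C), 27 (C/G), 30 (A/G), 34 (C/G), 35 (A/T), 37 (C/G).
p = 12/38 = 0.315789.
d = −0.75 · ln(1 − (4/3)·0.315789) = −0.75 · ln(0.578948) = −0.75 · (-0.546543) = 0.4099.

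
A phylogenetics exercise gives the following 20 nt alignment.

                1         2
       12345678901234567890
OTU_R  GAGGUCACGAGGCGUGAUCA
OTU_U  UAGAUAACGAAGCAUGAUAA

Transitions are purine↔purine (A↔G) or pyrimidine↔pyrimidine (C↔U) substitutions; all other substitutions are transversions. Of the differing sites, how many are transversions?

3

The sequences differ at positions 1 (G/U, transversion), 4 (G/A, transition), 6 (C/A, transversion), 11 (G/A, transition), 14 (G/A, transition), 19 (C/A, transversion).
Of the 6 differences, 3 transitions and 3 transversions, so the answer is 3.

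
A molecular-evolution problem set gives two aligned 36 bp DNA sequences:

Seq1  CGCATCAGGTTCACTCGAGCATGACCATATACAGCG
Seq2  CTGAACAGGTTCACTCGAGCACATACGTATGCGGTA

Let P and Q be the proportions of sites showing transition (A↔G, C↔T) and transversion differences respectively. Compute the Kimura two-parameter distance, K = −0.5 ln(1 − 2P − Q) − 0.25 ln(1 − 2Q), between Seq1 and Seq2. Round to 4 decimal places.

Mismatches occur at site 2 (G↔T, transversion), site 3 (C↔G, transversion), site 5 (T↔A, transversion), site 22 (T↔C, transition), site 23 (G↔A, transition), site 24 (A↔T, transversion), site 25 (C↔A, transversion), site 27 (A↔G, transition), site 31 (A↔G, transition), site 33 (A↔G, transition), site 35 (C↔T, transition), site 36 (G↔A, transition).
Of the 12 differences, 7 transitions and 5 transversions over 36 sites: P = 7/36 = 0.194444, Q = 5/36 = 0.138889.
d = −0.5·ln(0.472223) − 0.25·ln(0.722222) = −0.5·(-0.750304) − 0.25·(-0.325423) = 0.4565.

0.4565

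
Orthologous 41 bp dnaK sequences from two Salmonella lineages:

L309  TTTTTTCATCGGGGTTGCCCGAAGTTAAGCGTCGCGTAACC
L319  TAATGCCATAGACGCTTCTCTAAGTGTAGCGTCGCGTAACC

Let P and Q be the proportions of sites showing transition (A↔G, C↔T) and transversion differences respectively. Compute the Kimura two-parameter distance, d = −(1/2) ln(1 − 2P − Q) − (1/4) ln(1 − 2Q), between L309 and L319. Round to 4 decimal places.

Mismatches occur at site 2 (T→A, transversion), site 3 (T→A, transversion), site 5 (T→G, transversion), site 6 (T→C, transition), site 10 (C→A, transversion), site 12 (G→A, transition), site 13 (G→C, transversion), site 15 (T→C, transition), site 17 (G→T, transversion), site 19 (C→T, transition), site 21 (G→T, transversion), site 26 (T→G, transversion), site 27 (A→T, transversion).
Of the 13 differences, 4 transitions and 9 transversions over 41 sites: P = 4/41 = 0.097561, Q = 9/41 = 0.219512.
d = −0.5·ln(0.585366) − 0.25·ln(0.560976) = −0.5·(-0.535518) − 0.25·(-0.578077) = 0.4123.

0.4123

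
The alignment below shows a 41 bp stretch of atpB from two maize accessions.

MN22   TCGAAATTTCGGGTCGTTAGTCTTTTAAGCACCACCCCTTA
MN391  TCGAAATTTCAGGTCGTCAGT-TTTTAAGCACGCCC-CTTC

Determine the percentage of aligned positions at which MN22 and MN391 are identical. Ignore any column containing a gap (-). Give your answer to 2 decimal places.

Excluding the 2 gap columns leaves 39 comparable sites.
Differing sites — 11:G/A; 18:T/C; 33:C/G; 34:A/C; 41:A/C.
34 of the 39 comparable sites match, so the percent identity is 34/39 × 100 = 87.18%.

87.18%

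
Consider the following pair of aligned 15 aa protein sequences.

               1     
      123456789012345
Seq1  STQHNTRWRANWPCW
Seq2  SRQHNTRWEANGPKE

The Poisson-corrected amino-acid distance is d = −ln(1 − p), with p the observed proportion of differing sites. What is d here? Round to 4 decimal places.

Mismatches occur at site 2 (T↔R), site 9 (R↔E), site 12 (W↔G), site 14 (C↔K), site 15 (W↔E).
p = 5/15 = 0.333333.
d = −ln(1 − 0.333333) = −ln(0.666667) = 0.4055.

0.4055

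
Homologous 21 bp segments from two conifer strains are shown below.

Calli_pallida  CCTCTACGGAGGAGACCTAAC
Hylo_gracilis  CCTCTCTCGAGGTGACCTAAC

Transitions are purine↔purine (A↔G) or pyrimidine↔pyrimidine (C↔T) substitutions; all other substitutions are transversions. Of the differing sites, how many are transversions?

3

The sequences differ at positions 6 (A/C, transversion), 7 (C/T, transition), 8 (G/C, transversion), 13 (A/T, transversion).
Of the 4 differences, 1 transition and 3 transversions, so the answer is 3.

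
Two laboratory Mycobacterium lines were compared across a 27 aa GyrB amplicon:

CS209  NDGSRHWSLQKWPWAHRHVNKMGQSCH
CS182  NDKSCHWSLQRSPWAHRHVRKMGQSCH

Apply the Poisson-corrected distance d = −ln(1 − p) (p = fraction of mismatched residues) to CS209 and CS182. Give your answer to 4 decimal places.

0.2048

The sequences differ at positions 3 (G/K), 5 (R/C), 11 (K/R), 12 (W/S), 20 (N/R).
p = 5/27 = 0.185185.
d = −ln(1 − 0.185185) = −ln(0.814815) = 0.2048.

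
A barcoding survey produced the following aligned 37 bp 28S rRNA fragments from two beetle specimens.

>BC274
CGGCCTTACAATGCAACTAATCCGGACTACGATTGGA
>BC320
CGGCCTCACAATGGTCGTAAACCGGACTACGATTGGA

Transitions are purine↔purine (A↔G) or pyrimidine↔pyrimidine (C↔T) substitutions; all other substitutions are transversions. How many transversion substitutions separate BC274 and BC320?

The sequences differ at positions 7 (T/C, transition), 14 (C/G, transversion), 15 (A/T, transversion), 16 (A/C, transversion), 17 (C/G, transversion), 21 (T/A, transversion).
Of the 6 differences, 1 transition and 5 transversions, so the answer is 5.

5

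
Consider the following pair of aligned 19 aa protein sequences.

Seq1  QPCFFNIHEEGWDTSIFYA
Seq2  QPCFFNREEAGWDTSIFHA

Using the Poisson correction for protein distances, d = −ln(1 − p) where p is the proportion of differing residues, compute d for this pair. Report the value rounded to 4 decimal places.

Differing sites — 7:I/R; 8:H/E; 10:E/A; 18:Y/H.
p = 4/19 = 0.210526.
d = −ln(1 − 0.210526) = −ln(0.789474) = 0.2364.

0.2364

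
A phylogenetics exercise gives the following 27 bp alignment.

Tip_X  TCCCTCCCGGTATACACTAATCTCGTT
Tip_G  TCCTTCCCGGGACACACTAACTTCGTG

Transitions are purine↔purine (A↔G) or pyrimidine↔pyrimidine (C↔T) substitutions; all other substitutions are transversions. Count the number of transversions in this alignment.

Mismatches occur at site 4 (C→T, transition), site 11 (T→G, transversion), site 13 (T→C, transition), site 21 (T→C, transition), site 22 (C→T, transition), site 27 (T→G, transversion).
Of the 6 differences, 4 transitions and 2 transversions, so the answer is 2.

2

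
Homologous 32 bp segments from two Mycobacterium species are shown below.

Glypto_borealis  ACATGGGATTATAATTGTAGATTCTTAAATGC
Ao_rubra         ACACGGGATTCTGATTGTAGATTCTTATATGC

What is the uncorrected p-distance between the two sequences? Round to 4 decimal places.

Mismatches occur at site 4 (T/C), site 11 (A/C), site 13 (A/G), site 28 (A/T).
There are 4 differences over 32 sites, so p = 4/32 = 0.1250.

0.1250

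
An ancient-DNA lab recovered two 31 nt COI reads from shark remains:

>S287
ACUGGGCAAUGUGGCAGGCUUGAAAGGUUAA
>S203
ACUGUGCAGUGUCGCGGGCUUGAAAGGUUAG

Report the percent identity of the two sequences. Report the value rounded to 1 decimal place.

Differing sites — 5:G/U; 9:A/G; 13:G/C; 16:A/G; 31:A/G.
26 of the 31 sites match, so the percent identity is 26/31 × 100 = 83.9%.

83.9%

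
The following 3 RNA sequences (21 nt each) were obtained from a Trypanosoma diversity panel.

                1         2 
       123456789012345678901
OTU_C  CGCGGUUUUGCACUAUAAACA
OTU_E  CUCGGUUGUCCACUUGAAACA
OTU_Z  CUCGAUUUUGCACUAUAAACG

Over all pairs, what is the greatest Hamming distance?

Pairwise Hamming distances:
  OTU_C vs OTU_E: 5
  OTU_C vs OTU_Z: 3
  OTU_E vs OTU_Z: 6
The largest is 6, between OTU_E and OTU_Z.

6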